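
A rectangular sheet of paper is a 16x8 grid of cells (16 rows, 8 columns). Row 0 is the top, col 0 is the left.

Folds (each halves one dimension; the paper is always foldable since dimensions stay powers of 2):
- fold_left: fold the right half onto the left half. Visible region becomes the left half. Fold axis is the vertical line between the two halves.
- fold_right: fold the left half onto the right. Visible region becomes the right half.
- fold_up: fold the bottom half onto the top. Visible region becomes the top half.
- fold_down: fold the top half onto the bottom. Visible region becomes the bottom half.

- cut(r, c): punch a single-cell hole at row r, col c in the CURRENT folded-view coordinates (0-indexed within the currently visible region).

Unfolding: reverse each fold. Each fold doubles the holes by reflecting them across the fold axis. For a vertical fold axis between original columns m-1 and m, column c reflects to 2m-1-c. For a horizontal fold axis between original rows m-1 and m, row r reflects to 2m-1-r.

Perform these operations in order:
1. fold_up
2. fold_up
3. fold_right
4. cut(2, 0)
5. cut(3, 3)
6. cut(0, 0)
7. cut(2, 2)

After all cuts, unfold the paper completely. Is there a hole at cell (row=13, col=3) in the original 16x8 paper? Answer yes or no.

Op 1 fold_up: fold axis h@8; visible region now rows[0,8) x cols[0,8) = 8x8
Op 2 fold_up: fold axis h@4; visible region now rows[0,4) x cols[0,8) = 4x8
Op 3 fold_right: fold axis v@4; visible region now rows[0,4) x cols[4,8) = 4x4
Op 4 cut(2, 0): punch at orig (2,4); cuts so far [(2, 4)]; region rows[0,4) x cols[4,8) = 4x4
Op 5 cut(3, 3): punch at orig (3,7); cuts so far [(2, 4), (3, 7)]; region rows[0,4) x cols[4,8) = 4x4
Op 6 cut(0, 0): punch at orig (0,4); cuts so far [(0, 4), (2, 4), (3, 7)]; region rows[0,4) x cols[4,8) = 4x4
Op 7 cut(2, 2): punch at orig (2,6); cuts so far [(0, 4), (2, 4), (2, 6), (3, 7)]; region rows[0,4) x cols[4,8) = 4x4
Unfold 1 (reflect across v@4): 8 holes -> [(0, 3), (0, 4), (2, 1), (2, 3), (2, 4), (2, 6), (3, 0), (3, 7)]
Unfold 2 (reflect across h@4): 16 holes -> [(0, 3), (0, 4), (2, 1), (2, 3), (2, 4), (2, 6), (3, 0), (3, 7), (4, 0), (4, 7), (5, 1), (5, 3), (5, 4), (5, 6), (7, 3), (7, 4)]
Unfold 3 (reflect across h@8): 32 holes -> [(0, 3), (0, 4), (2, 1), (2, 3), (2, 4), (2, 6), (3, 0), (3, 7), (4, 0), (4, 7), (5, 1), (5, 3), (5, 4), (5, 6), (7, 3), (7, 4), (8, 3), (8, 4), (10, 1), (10, 3), (10, 4), (10, 6), (11, 0), (11, 7), (12, 0), (12, 7), (13, 1), (13, 3), (13, 4), (13, 6), (15, 3), (15, 4)]
Holes: [(0, 3), (0, 4), (2, 1), (2, 3), (2, 4), (2, 6), (3, 0), (3, 7), (4, 0), (4, 7), (5, 1), (5, 3), (5, 4), (5, 6), (7, 3), (7, 4), (8, 3), (8, 4), (10, 1), (10, 3), (10, 4), (10, 6), (11, 0), (11, 7), (12, 0), (12, 7), (13, 1), (13, 3), (13, 4), (13, 6), (15, 3), (15, 4)]

Answer: yes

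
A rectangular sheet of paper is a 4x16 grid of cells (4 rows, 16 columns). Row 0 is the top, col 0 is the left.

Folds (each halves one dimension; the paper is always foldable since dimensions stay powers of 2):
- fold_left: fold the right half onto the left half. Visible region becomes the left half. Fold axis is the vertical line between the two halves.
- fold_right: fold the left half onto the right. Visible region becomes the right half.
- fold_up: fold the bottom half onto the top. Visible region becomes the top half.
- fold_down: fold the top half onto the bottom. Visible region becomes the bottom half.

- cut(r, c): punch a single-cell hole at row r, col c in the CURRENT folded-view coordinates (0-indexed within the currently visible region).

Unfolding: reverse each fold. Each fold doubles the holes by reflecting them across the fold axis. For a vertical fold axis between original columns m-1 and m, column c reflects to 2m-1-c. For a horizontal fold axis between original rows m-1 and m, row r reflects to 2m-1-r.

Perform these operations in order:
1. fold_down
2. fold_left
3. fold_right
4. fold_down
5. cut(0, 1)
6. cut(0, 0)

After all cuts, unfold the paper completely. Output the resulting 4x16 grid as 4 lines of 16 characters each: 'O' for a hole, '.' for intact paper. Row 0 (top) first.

Answer: ..OOOO....OOOO..
..OOOO....OOOO..
..OOOO....OOOO..
..OOOO....OOOO..

Derivation:
Op 1 fold_down: fold axis h@2; visible region now rows[2,4) x cols[0,16) = 2x16
Op 2 fold_left: fold axis v@8; visible region now rows[2,4) x cols[0,8) = 2x8
Op 3 fold_right: fold axis v@4; visible region now rows[2,4) x cols[4,8) = 2x4
Op 4 fold_down: fold axis h@3; visible region now rows[3,4) x cols[4,8) = 1x4
Op 5 cut(0, 1): punch at orig (3,5); cuts so far [(3, 5)]; region rows[3,4) x cols[4,8) = 1x4
Op 6 cut(0, 0): punch at orig (3,4); cuts so far [(3, 4), (3, 5)]; region rows[3,4) x cols[4,8) = 1x4
Unfold 1 (reflect across h@3): 4 holes -> [(2, 4), (2, 5), (3, 4), (3, 5)]
Unfold 2 (reflect across v@4): 8 holes -> [(2, 2), (2, 3), (2, 4), (2, 5), (3, 2), (3, 3), (3, 4), (3, 5)]
Unfold 3 (reflect across v@8): 16 holes -> [(2, 2), (2, 3), (2, 4), (2, 5), (2, 10), (2, 11), (2, 12), (2, 13), (3, 2), (3, 3), (3, 4), (3, 5), (3, 10), (3, 11), (3, 12), (3, 13)]
Unfold 4 (reflect across h@2): 32 holes -> [(0, 2), (0, 3), (0, 4), (0, 5), (0, 10), (0, 11), (0, 12), (0, 13), (1, 2), (1, 3), (1, 4), (1, 5), (1, 10), (1, 11), (1, 12), (1, 13), (2, 2), (2, 3), (2, 4), (2, 5), (2, 10), (2, 11), (2, 12), (2, 13), (3, 2), (3, 3), (3, 4), (3, 5), (3, 10), (3, 11), (3, 12), (3, 13)]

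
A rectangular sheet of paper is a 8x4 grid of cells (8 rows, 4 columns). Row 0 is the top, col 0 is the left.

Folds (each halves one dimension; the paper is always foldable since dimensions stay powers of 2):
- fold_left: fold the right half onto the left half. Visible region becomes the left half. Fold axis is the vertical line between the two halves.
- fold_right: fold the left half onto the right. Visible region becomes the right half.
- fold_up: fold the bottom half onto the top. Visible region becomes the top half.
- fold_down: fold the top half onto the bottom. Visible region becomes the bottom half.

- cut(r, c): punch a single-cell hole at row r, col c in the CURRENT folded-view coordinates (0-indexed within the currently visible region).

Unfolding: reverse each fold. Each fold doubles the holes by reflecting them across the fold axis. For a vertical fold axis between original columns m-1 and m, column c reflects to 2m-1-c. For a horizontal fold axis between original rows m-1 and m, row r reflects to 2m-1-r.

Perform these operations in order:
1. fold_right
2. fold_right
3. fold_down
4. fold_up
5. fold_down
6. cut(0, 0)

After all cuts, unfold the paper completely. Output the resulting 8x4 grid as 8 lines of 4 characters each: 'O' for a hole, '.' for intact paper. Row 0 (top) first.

Answer: OOOO
OOOO
OOOO
OOOO
OOOO
OOOO
OOOO
OOOO

Derivation:
Op 1 fold_right: fold axis v@2; visible region now rows[0,8) x cols[2,4) = 8x2
Op 2 fold_right: fold axis v@3; visible region now rows[0,8) x cols[3,4) = 8x1
Op 3 fold_down: fold axis h@4; visible region now rows[4,8) x cols[3,4) = 4x1
Op 4 fold_up: fold axis h@6; visible region now rows[4,6) x cols[3,4) = 2x1
Op 5 fold_down: fold axis h@5; visible region now rows[5,6) x cols[3,4) = 1x1
Op 6 cut(0, 0): punch at orig (5,3); cuts so far [(5, 3)]; region rows[5,6) x cols[3,4) = 1x1
Unfold 1 (reflect across h@5): 2 holes -> [(4, 3), (5, 3)]
Unfold 2 (reflect across h@6): 4 holes -> [(4, 3), (5, 3), (6, 3), (7, 3)]
Unfold 3 (reflect across h@4): 8 holes -> [(0, 3), (1, 3), (2, 3), (3, 3), (4, 3), (5, 3), (6, 3), (7, 3)]
Unfold 4 (reflect across v@3): 16 holes -> [(0, 2), (0, 3), (1, 2), (1, 3), (2, 2), (2, 3), (3, 2), (3, 3), (4, 2), (4, 3), (5, 2), (5, 3), (6, 2), (6, 3), (7, 2), (7, 3)]
Unfold 5 (reflect across v@2): 32 holes -> [(0, 0), (0, 1), (0, 2), (0, 3), (1, 0), (1, 1), (1, 2), (1, 3), (2, 0), (2, 1), (2, 2), (2, 3), (3, 0), (3, 1), (3, 2), (3, 3), (4, 0), (4, 1), (4, 2), (4, 3), (5, 0), (5, 1), (5, 2), (5, 3), (6, 0), (6, 1), (6, 2), (6, 3), (7, 0), (7, 1), (7, 2), (7, 3)]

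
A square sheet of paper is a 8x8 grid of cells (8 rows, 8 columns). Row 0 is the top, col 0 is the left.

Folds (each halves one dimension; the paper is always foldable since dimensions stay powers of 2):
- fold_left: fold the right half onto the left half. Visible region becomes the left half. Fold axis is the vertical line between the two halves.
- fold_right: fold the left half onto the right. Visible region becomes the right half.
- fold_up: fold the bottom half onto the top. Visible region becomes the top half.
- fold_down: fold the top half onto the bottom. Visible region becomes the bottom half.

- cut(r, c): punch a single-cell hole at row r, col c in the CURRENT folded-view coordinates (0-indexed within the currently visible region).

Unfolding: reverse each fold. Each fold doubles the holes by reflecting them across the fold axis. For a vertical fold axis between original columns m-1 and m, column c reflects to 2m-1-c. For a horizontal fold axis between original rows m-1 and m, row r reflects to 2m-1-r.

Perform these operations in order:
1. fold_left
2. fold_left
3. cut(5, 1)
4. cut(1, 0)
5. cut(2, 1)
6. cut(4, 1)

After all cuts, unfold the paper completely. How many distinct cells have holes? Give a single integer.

Answer: 16

Derivation:
Op 1 fold_left: fold axis v@4; visible region now rows[0,8) x cols[0,4) = 8x4
Op 2 fold_left: fold axis v@2; visible region now rows[0,8) x cols[0,2) = 8x2
Op 3 cut(5, 1): punch at orig (5,1); cuts so far [(5, 1)]; region rows[0,8) x cols[0,2) = 8x2
Op 4 cut(1, 0): punch at orig (1,0); cuts so far [(1, 0), (5, 1)]; region rows[0,8) x cols[0,2) = 8x2
Op 5 cut(2, 1): punch at orig (2,1); cuts so far [(1, 0), (2, 1), (5, 1)]; region rows[0,8) x cols[0,2) = 8x2
Op 6 cut(4, 1): punch at orig (4,1); cuts so far [(1, 0), (2, 1), (4, 1), (5, 1)]; region rows[0,8) x cols[0,2) = 8x2
Unfold 1 (reflect across v@2): 8 holes -> [(1, 0), (1, 3), (2, 1), (2, 2), (4, 1), (4, 2), (5, 1), (5, 2)]
Unfold 2 (reflect across v@4): 16 holes -> [(1, 0), (1, 3), (1, 4), (1, 7), (2, 1), (2, 2), (2, 5), (2, 6), (4, 1), (4, 2), (4, 5), (4, 6), (5, 1), (5, 2), (5, 5), (5, 6)]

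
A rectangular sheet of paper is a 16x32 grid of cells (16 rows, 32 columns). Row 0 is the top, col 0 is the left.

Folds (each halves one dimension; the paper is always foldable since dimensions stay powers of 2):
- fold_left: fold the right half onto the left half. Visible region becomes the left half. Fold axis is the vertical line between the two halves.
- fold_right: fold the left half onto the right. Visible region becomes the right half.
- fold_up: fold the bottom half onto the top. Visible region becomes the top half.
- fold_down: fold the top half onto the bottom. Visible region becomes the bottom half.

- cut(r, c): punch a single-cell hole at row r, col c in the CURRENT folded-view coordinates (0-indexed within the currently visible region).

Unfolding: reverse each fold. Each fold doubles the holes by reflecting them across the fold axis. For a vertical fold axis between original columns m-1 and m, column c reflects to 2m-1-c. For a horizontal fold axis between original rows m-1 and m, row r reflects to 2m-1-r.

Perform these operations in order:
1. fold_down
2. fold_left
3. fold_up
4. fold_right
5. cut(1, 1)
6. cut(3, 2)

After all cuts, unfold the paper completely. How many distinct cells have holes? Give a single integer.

Answer: 32

Derivation:
Op 1 fold_down: fold axis h@8; visible region now rows[8,16) x cols[0,32) = 8x32
Op 2 fold_left: fold axis v@16; visible region now rows[8,16) x cols[0,16) = 8x16
Op 3 fold_up: fold axis h@12; visible region now rows[8,12) x cols[0,16) = 4x16
Op 4 fold_right: fold axis v@8; visible region now rows[8,12) x cols[8,16) = 4x8
Op 5 cut(1, 1): punch at orig (9,9); cuts so far [(9, 9)]; region rows[8,12) x cols[8,16) = 4x8
Op 6 cut(3, 2): punch at orig (11,10); cuts so far [(9, 9), (11, 10)]; region rows[8,12) x cols[8,16) = 4x8
Unfold 1 (reflect across v@8): 4 holes -> [(9, 6), (9, 9), (11, 5), (11, 10)]
Unfold 2 (reflect across h@12): 8 holes -> [(9, 6), (9, 9), (11, 5), (11, 10), (12, 5), (12, 10), (14, 6), (14, 9)]
Unfold 3 (reflect across v@16): 16 holes -> [(9, 6), (9, 9), (9, 22), (9, 25), (11, 5), (11, 10), (11, 21), (11, 26), (12, 5), (12, 10), (12, 21), (12, 26), (14, 6), (14, 9), (14, 22), (14, 25)]
Unfold 4 (reflect across h@8): 32 holes -> [(1, 6), (1, 9), (1, 22), (1, 25), (3, 5), (3, 10), (3, 21), (3, 26), (4, 5), (4, 10), (4, 21), (4, 26), (6, 6), (6, 9), (6, 22), (6, 25), (9, 6), (9, 9), (9, 22), (9, 25), (11, 5), (11, 10), (11, 21), (11, 26), (12, 5), (12, 10), (12, 21), (12, 26), (14, 6), (14, 9), (14, 22), (14, 25)]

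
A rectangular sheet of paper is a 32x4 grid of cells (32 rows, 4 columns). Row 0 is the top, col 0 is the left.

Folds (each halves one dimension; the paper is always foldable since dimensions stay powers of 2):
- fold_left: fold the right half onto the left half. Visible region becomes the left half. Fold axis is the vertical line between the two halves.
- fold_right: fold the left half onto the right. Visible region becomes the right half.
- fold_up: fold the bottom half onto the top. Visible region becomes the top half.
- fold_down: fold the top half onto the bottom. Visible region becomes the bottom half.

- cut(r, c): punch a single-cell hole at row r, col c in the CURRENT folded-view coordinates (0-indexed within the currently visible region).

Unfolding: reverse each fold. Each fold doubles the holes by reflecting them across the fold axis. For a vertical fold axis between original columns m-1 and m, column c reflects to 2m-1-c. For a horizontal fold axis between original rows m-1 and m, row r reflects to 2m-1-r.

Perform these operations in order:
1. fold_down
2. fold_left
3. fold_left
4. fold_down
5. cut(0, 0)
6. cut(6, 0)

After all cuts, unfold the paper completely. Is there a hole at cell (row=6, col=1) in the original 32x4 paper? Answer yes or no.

Answer: no

Derivation:
Op 1 fold_down: fold axis h@16; visible region now rows[16,32) x cols[0,4) = 16x4
Op 2 fold_left: fold axis v@2; visible region now rows[16,32) x cols[0,2) = 16x2
Op 3 fold_left: fold axis v@1; visible region now rows[16,32) x cols[0,1) = 16x1
Op 4 fold_down: fold axis h@24; visible region now rows[24,32) x cols[0,1) = 8x1
Op 5 cut(0, 0): punch at orig (24,0); cuts so far [(24, 0)]; region rows[24,32) x cols[0,1) = 8x1
Op 6 cut(6, 0): punch at orig (30,0); cuts so far [(24, 0), (30, 0)]; region rows[24,32) x cols[0,1) = 8x1
Unfold 1 (reflect across h@24): 4 holes -> [(17, 0), (23, 0), (24, 0), (30, 0)]
Unfold 2 (reflect across v@1): 8 holes -> [(17, 0), (17, 1), (23, 0), (23, 1), (24, 0), (24, 1), (30, 0), (30, 1)]
Unfold 3 (reflect across v@2): 16 holes -> [(17, 0), (17, 1), (17, 2), (17, 3), (23, 0), (23, 1), (23, 2), (23, 3), (24, 0), (24, 1), (24, 2), (24, 3), (30, 0), (30, 1), (30, 2), (30, 3)]
Unfold 4 (reflect across h@16): 32 holes -> [(1, 0), (1, 1), (1, 2), (1, 3), (7, 0), (7, 1), (7, 2), (7, 3), (8, 0), (8, 1), (8, 2), (8, 3), (14, 0), (14, 1), (14, 2), (14, 3), (17, 0), (17, 1), (17, 2), (17, 3), (23, 0), (23, 1), (23, 2), (23, 3), (24, 0), (24, 1), (24, 2), (24, 3), (30, 0), (30, 1), (30, 2), (30, 3)]
Holes: [(1, 0), (1, 1), (1, 2), (1, 3), (7, 0), (7, 1), (7, 2), (7, 3), (8, 0), (8, 1), (8, 2), (8, 3), (14, 0), (14, 1), (14, 2), (14, 3), (17, 0), (17, 1), (17, 2), (17, 3), (23, 0), (23, 1), (23, 2), (23, 3), (24, 0), (24, 1), (24, 2), (24, 3), (30, 0), (30, 1), (30, 2), (30, 3)]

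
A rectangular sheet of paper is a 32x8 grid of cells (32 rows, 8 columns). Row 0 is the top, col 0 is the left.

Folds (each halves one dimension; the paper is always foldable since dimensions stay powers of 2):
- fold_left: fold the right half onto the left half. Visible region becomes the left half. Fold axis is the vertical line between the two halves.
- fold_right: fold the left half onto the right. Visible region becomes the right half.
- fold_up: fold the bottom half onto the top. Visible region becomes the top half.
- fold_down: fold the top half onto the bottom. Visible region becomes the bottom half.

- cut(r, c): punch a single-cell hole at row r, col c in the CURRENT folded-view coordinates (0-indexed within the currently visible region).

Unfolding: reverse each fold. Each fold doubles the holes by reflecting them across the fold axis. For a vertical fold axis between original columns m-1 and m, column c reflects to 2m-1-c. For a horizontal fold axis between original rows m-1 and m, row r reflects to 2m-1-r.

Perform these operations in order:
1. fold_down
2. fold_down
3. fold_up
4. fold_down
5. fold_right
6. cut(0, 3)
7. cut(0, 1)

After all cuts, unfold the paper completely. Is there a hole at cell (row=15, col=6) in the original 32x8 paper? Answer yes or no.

Op 1 fold_down: fold axis h@16; visible region now rows[16,32) x cols[0,8) = 16x8
Op 2 fold_down: fold axis h@24; visible region now rows[24,32) x cols[0,8) = 8x8
Op 3 fold_up: fold axis h@28; visible region now rows[24,28) x cols[0,8) = 4x8
Op 4 fold_down: fold axis h@26; visible region now rows[26,28) x cols[0,8) = 2x8
Op 5 fold_right: fold axis v@4; visible region now rows[26,28) x cols[4,8) = 2x4
Op 6 cut(0, 3): punch at orig (26,7); cuts so far [(26, 7)]; region rows[26,28) x cols[4,8) = 2x4
Op 7 cut(0, 1): punch at orig (26,5); cuts so far [(26, 5), (26, 7)]; region rows[26,28) x cols[4,8) = 2x4
Unfold 1 (reflect across v@4): 4 holes -> [(26, 0), (26, 2), (26, 5), (26, 7)]
Unfold 2 (reflect across h@26): 8 holes -> [(25, 0), (25, 2), (25, 5), (25, 7), (26, 0), (26, 2), (26, 5), (26, 7)]
Unfold 3 (reflect across h@28): 16 holes -> [(25, 0), (25, 2), (25, 5), (25, 7), (26, 0), (26, 2), (26, 5), (26, 7), (29, 0), (29, 2), (29, 5), (29, 7), (30, 0), (30, 2), (30, 5), (30, 7)]
Unfold 4 (reflect across h@24): 32 holes -> [(17, 0), (17, 2), (17, 5), (17, 7), (18, 0), (18, 2), (18, 5), (18, 7), (21, 0), (21, 2), (21, 5), (21, 7), (22, 0), (22, 2), (22, 5), (22, 7), (25, 0), (25, 2), (25, 5), (25, 7), (26, 0), (26, 2), (26, 5), (26, 7), (29, 0), (29, 2), (29, 5), (29, 7), (30, 0), (30, 2), (30, 5), (30, 7)]
Unfold 5 (reflect across h@16): 64 holes -> [(1, 0), (1, 2), (1, 5), (1, 7), (2, 0), (2, 2), (2, 5), (2, 7), (5, 0), (5, 2), (5, 5), (5, 7), (6, 0), (6, 2), (6, 5), (6, 7), (9, 0), (9, 2), (9, 5), (9, 7), (10, 0), (10, 2), (10, 5), (10, 7), (13, 0), (13, 2), (13, 5), (13, 7), (14, 0), (14, 2), (14, 5), (14, 7), (17, 0), (17, 2), (17, 5), (17, 7), (18, 0), (18, 2), (18, 5), (18, 7), (21, 0), (21, 2), (21, 5), (21, 7), (22, 0), (22, 2), (22, 5), (22, 7), (25, 0), (25, 2), (25, 5), (25, 7), (26, 0), (26, 2), (26, 5), (26, 7), (29, 0), (29, 2), (29, 5), (29, 7), (30, 0), (30, 2), (30, 5), (30, 7)]
Holes: [(1, 0), (1, 2), (1, 5), (1, 7), (2, 0), (2, 2), (2, 5), (2, 7), (5, 0), (5, 2), (5, 5), (5, 7), (6, 0), (6, 2), (6, 5), (6, 7), (9, 0), (9, 2), (9, 5), (9, 7), (10, 0), (10, 2), (10, 5), (10, 7), (13, 0), (13, 2), (13, 5), (13, 7), (14, 0), (14, 2), (14, 5), (14, 7), (17, 0), (17, 2), (17, 5), (17, 7), (18, 0), (18, 2), (18, 5), (18, 7), (21, 0), (21, 2), (21, 5), (21, 7), (22, 0), (22, 2), (22, 5), (22, 7), (25, 0), (25, 2), (25, 5), (25, 7), (26, 0), (26, 2), (26, 5), (26, 7), (29, 0), (29, 2), (29, 5), (29, 7), (30, 0), (30, 2), (30, 5), (30, 7)]

Answer: no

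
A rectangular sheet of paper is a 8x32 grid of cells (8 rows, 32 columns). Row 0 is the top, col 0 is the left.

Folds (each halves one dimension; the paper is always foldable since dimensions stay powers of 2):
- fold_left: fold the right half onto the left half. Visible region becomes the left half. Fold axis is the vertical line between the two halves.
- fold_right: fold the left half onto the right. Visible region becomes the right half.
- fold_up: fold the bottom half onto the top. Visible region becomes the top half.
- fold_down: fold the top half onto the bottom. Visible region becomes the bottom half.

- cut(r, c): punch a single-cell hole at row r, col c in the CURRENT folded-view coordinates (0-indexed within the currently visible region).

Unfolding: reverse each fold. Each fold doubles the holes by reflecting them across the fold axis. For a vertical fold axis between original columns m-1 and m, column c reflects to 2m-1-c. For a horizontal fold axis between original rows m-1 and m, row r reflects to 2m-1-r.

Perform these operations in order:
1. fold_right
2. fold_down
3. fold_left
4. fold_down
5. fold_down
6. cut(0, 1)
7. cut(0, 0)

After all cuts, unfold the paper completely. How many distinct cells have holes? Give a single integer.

Answer: 64

Derivation:
Op 1 fold_right: fold axis v@16; visible region now rows[0,8) x cols[16,32) = 8x16
Op 2 fold_down: fold axis h@4; visible region now rows[4,8) x cols[16,32) = 4x16
Op 3 fold_left: fold axis v@24; visible region now rows[4,8) x cols[16,24) = 4x8
Op 4 fold_down: fold axis h@6; visible region now rows[6,8) x cols[16,24) = 2x8
Op 5 fold_down: fold axis h@7; visible region now rows[7,8) x cols[16,24) = 1x8
Op 6 cut(0, 1): punch at orig (7,17); cuts so far [(7, 17)]; region rows[7,8) x cols[16,24) = 1x8
Op 7 cut(0, 0): punch at orig (7,16); cuts so far [(7, 16), (7, 17)]; region rows[7,8) x cols[16,24) = 1x8
Unfold 1 (reflect across h@7): 4 holes -> [(6, 16), (6, 17), (7, 16), (7, 17)]
Unfold 2 (reflect across h@6): 8 holes -> [(4, 16), (4, 17), (5, 16), (5, 17), (6, 16), (6, 17), (7, 16), (7, 17)]
Unfold 3 (reflect across v@24): 16 holes -> [(4, 16), (4, 17), (4, 30), (4, 31), (5, 16), (5, 17), (5, 30), (5, 31), (6, 16), (6, 17), (6, 30), (6, 31), (7, 16), (7, 17), (7, 30), (7, 31)]
Unfold 4 (reflect across h@4): 32 holes -> [(0, 16), (0, 17), (0, 30), (0, 31), (1, 16), (1, 17), (1, 30), (1, 31), (2, 16), (2, 17), (2, 30), (2, 31), (3, 16), (3, 17), (3, 30), (3, 31), (4, 16), (4, 17), (4, 30), (4, 31), (5, 16), (5, 17), (5, 30), (5, 31), (6, 16), (6, 17), (6, 30), (6, 31), (7, 16), (7, 17), (7, 30), (7, 31)]
Unfold 5 (reflect across v@16): 64 holes -> [(0, 0), (0, 1), (0, 14), (0, 15), (0, 16), (0, 17), (0, 30), (0, 31), (1, 0), (1, 1), (1, 14), (1, 15), (1, 16), (1, 17), (1, 30), (1, 31), (2, 0), (2, 1), (2, 14), (2, 15), (2, 16), (2, 17), (2, 30), (2, 31), (3, 0), (3, 1), (3, 14), (3, 15), (3, 16), (3, 17), (3, 30), (3, 31), (4, 0), (4, 1), (4, 14), (4, 15), (4, 16), (4, 17), (4, 30), (4, 31), (5, 0), (5, 1), (5, 14), (5, 15), (5, 16), (5, 17), (5, 30), (5, 31), (6, 0), (6, 1), (6, 14), (6, 15), (6, 16), (6, 17), (6, 30), (6, 31), (7, 0), (7, 1), (7, 14), (7, 15), (7, 16), (7, 17), (7, 30), (7, 31)]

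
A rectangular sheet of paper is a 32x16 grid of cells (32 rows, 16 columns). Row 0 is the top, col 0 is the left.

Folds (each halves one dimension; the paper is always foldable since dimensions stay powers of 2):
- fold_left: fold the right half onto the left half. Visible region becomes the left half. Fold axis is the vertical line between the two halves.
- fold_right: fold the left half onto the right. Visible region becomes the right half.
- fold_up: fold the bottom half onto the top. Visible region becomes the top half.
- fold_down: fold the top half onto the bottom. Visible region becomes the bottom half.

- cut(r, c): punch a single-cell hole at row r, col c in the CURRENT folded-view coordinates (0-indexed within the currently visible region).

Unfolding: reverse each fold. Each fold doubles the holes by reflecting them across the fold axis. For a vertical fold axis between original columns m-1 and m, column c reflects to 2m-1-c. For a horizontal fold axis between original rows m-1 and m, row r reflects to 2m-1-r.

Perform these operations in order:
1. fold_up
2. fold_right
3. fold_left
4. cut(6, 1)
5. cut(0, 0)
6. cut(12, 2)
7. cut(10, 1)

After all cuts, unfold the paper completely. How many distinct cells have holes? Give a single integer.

Answer: 32

Derivation:
Op 1 fold_up: fold axis h@16; visible region now rows[0,16) x cols[0,16) = 16x16
Op 2 fold_right: fold axis v@8; visible region now rows[0,16) x cols[8,16) = 16x8
Op 3 fold_left: fold axis v@12; visible region now rows[0,16) x cols[8,12) = 16x4
Op 4 cut(6, 1): punch at orig (6,9); cuts so far [(6, 9)]; region rows[0,16) x cols[8,12) = 16x4
Op 5 cut(0, 0): punch at orig (0,8); cuts so far [(0, 8), (6, 9)]; region rows[0,16) x cols[8,12) = 16x4
Op 6 cut(12, 2): punch at orig (12,10); cuts so far [(0, 8), (6, 9), (12, 10)]; region rows[0,16) x cols[8,12) = 16x4
Op 7 cut(10, 1): punch at orig (10,9); cuts so far [(0, 8), (6, 9), (10, 9), (12, 10)]; region rows[0,16) x cols[8,12) = 16x4
Unfold 1 (reflect across v@12): 8 holes -> [(0, 8), (0, 15), (6, 9), (6, 14), (10, 9), (10, 14), (12, 10), (12, 13)]
Unfold 2 (reflect across v@8): 16 holes -> [(0, 0), (0, 7), (0, 8), (0, 15), (6, 1), (6, 6), (6, 9), (6, 14), (10, 1), (10, 6), (10, 9), (10, 14), (12, 2), (12, 5), (12, 10), (12, 13)]
Unfold 3 (reflect across h@16): 32 holes -> [(0, 0), (0, 7), (0, 8), (0, 15), (6, 1), (6, 6), (6, 9), (6, 14), (10, 1), (10, 6), (10, 9), (10, 14), (12, 2), (12, 5), (12, 10), (12, 13), (19, 2), (19, 5), (19, 10), (19, 13), (21, 1), (21, 6), (21, 9), (21, 14), (25, 1), (25, 6), (25, 9), (25, 14), (31, 0), (31, 7), (31, 8), (31, 15)]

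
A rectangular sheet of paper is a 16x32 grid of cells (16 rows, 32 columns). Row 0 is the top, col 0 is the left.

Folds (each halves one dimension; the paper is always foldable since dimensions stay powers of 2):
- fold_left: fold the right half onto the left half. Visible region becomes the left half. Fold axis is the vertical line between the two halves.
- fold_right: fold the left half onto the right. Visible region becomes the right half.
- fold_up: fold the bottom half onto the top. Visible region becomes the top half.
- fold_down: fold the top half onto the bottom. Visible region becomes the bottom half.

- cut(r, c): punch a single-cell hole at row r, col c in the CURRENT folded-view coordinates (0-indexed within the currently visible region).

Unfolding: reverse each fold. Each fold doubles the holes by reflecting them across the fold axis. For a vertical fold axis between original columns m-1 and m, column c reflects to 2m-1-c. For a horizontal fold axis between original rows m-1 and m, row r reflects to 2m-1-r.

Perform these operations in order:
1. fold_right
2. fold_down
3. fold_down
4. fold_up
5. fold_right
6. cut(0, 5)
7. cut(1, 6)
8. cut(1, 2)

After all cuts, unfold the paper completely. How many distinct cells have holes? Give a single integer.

Op 1 fold_right: fold axis v@16; visible region now rows[0,16) x cols[16,32) = 16x16
Op 2 fold_down: fold axis h@8; visible region now rows[8,16) x cols[16,32) = 8x16
Op 3 fold_down: fold axis h@12; visible region now rows[12,16) x cols[16,32) = 4x16
Op 4 fold_up: fold axis h@14; visible region now rows[12,14) x cols[16,32) = 2x16
Op 5 fold_right: fold axis v@24; visible region now rows[12,14) x cols[24,32) = 2x8
Op 6 cut(0, 5): punch at orig (12,29); cuts so far [(12, 29)]; region rows[12,14) x cols[24,32) = 2x8
Op 7 cut(1, 6): punch at orig (13,30); cuts so far [(12, 29), (13, 30)]; region rows[12,14) x cols[24,32) = 2x8
Op 8 cut(1, 2): punch at orig (13,26); cuts so far [(12, 29), (13, 26), (13, 30)]; region rows[12,14) x cols[24,32) = 2x8
Unfold 1 (reflect across v@24): 6 holes -> [(12, 18), (12, 29), (13, 17), (13, 21), (13, 26), (13, 30)]
Unfold 2 (reflect across h@14): 12 holes -> [(12, 18), (12, 29), (13, 17), (13, 21), (13, 26), (13, 30), (14, 17), (14, 21), (14, 26), (14, 30), (15, 18), (15, 29)]
Unfold 3 (reflect across h@12): 24 holes -> [(8, 18), (8, 29), (9, 17), (9, 21), (9, 26), (9, 30), (10, 17), (10, 21), (10, 26), (10, 30), (11, 18), (11, 29), (12, 18), (12, 29), (13, 17), (13, 21), (13, 26), (13, 30), (14, 17), (14, 21), (14, 26), (14, 30), (15, 18), (15, 29)]
Unfold 4 (reflect across h@8): 48 holes -> [(0, 18), (0, 29), (1, 17), (1, 21), (1, 26), (1, 30), (2, 17), (2, 21), (2, 26), (2, 30), (3, 18), (3, 29), (4, 18), (4, 29), (5, 17), (5, 21), (5, 26), (5, 30), (6, 17), (6, 21), (6, 26), (6, 30), (7, 18), (7, 29), (8, 18), (8, 29), (9, 17), (9, 21), (9, 26), (9, 30), (10, 17), (10, 21), (10, 26), (10, 30), (11, 18), (11, 29), (12, 18), (12, 29), (13, 17), (13, 21), (13, 26), (13, 30), (14, 17), (14, 21), (14, 26), (14, 30), (15, 18), (15, 29)]
Unfold 5 (reflect across v@16): 96 holes -> [(0, 2), (0, 13), (0, 18), (0, 29), (1, 1), (1, 5), (1, 10), (1, 14), (1, 17), (1, 21), (1, 26), (1, 30), (2, 1), (2, 5), (2, 10), (2, 14), (2, 17), (2, 21), (2, 26), (2, 30), (3, 2), (3, 13), (3, 18), (3, 29), (4, 2), (4, 13), (4, 18), (4, 29), (5, 1), (5, 5), (5, 10), (5, 14), (5, 17), (5, 21), (5, 26), (5, 30), (6, 1), (6, 5), (6, 10), (6, 14), (6, 17), (6, 21), (6, 26), (6, 30), (7, 2), (7, 13), (7, 18), (7, 29), (8, 2), (8, 13), (8, 18), (8, 29), (9, 1), (9, 5), (9, 10), (9, 14), (9, 17), (9, 21), (9, 26), (9, 30), (10, 1), (10, 5), (10, 10), (10, 14), (10, 17), (10, 21), (10, 26), (10, 30), (11, 2), (11, 13), (11, 18), (11, 29), (12, 2), (12, 13), (12, 18), (12, 29), (13, 1), (13, 5), (13, 10), (13, 14), (13, 17), (13, 21), (13, 26), (13, 30), (14, 1), (14, 5), (14, 10), (14, 14), (14, 17), (14, 21), (14, 26), (14, 30), (15, 2), (15, 13), (15, 18), (15, 29)]

Answer: 96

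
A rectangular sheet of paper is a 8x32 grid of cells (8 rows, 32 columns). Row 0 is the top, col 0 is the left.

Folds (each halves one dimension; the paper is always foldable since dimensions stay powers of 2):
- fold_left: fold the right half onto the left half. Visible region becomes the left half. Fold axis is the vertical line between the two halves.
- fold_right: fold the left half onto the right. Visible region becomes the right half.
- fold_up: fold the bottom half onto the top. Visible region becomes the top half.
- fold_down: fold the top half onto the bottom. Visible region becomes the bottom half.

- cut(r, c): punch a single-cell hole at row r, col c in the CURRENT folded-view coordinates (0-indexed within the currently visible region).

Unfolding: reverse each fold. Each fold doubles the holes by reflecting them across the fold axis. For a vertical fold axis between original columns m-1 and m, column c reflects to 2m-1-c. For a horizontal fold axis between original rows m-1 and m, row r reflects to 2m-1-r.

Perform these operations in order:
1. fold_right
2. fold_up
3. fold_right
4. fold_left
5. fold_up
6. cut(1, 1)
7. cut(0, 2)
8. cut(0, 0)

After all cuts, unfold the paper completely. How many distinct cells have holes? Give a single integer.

Op 1 fold_right: fold axis v@16; visible region now rows[0,8) x cols[16,32) = 8x16
Op 2 fold_up: fold axis h@4; visible region now rows[0,4) x cols[16,32) = 4x16
Op 3 fold_right: fold axis v@24; visible region now rows[0,4) x cols[24,32) = 4x8
Op 4 fold_left: fold axis v@28; visible region now rows[0,4) x cols[24,28) = 4x4
Op 5 fold_up: fold axis h@2; visible region now rows[0,2) x cols[24,28) = 2x4
Op 6 cut(1, 1): punch at orig (1,25); cuts so far [(1, 25)]; region rows[0,2) x cols[24,28) = 2x4
Op 7 cut(0, 2): punch at orig (0,26); cuts so far [(0, 26), (1, 25)]; region rows[0,2) x cols[24,28) = 2x4
Op 8 cut(0, 0): punch at orig (0,24); cuts so far [(0, 24), (0, 26), (1, 25)]; region rows[0,2) x cols[24,28) = 2x4
Unfold 1 (reflect across h@2): 6 holes -> [(0, 24), (0, 26), (1, 25), (2, 25), (3, 24), (3, 26)]
Unfold 2 (reflect across v@28): 12 holes -> [(0, 24), (0, 26), (0, 29), (0, 31), (1, 25), (1, 30), (2, 25), (2, 30), (3, 24), (3, 26), (3, 29), (3, 31)]
Unfold 3 (reflect across v@24): 24 holes -> [(0, 16), (0, 18), (0, 21), (0, 23), (0, 24), (0, 26), (0, 29), (0, 31), (1, 17), (1, 22), (1, 25), (1, 30), (2, 17), (2, 22), (2, 25), (2, 30), (3, 16), (3, 18), (3, 21), (3, 23), (3, 24), (3, 26), (3, 29), (3, 31)]
Unfold 4 (reflect across h@4): 48 holes -> [(0, 16), (0, 18), (0, 21), (0, 23), (0, 24), (0, 26), (0, 29), (0, 31), (1, 17), (1, 22), (1, 25), (1, 30), (2, 17), (2, 22), (2, 25), (2, 30), (3, 16), (3, 18), (3, 21), (3, 23), (3, 24), (3, 26), (3, 29), (3, 31), (4, 16), (4, 18), (4, 21), (4, 23), (4, 24), (4, 26), (4, 29), (4, 31), (5, 17), (5, 22), (5, 25), (5, 30), (6, 17), (6, 22), (6, 25), (6, 30), (7, 16), (7, 18), (7, 21), (7, 23), (7, 24), (7, 26), (7, 29), (7, 31)]
Unfold 5 (reflect across v@16): 96 holes -> [(0, 0), (0, 2), (0, 5), (0, 7), (0, 8), (0, 10), (0, 13), (0, 15), (0, 16), (0, 18), (0, 21), (0, 23), (0, 24), (0, 26), (0, 29), (0, 31), (1, 1), (1, 6), (1, 9), (1, 14), (1, 17), (1, 22), (1, 25), (1, 30), (2, 1), (2, 6), (2, 9), (2, 14), (2, 17), (2, 22), (2, 25), (2, 30), (3, 0), (3, 2), (3, 5), (3, 7), (3, 8), (3, 10), (3, 13), (3, 15), (3, 16), (3, 18), (3, 21), (3, 23), (3, 24), (3, 26), (3, 29), (3, 31), (4, 0), (4, 2), (4, 5), (4, 7), (4, 8), (4, 10), (4, 13), (4, 15), (4, 16), (4, 18), (4, 21), (4, 23), (4, 24), (4, 26), (4, 29), (4, 31), (5, 1), (5, 6), (5, 9), (5, 14), (5, 17), (5, 22), (5, 25), (5, 30), (6, 1), (6, 6), (6, 9), (6, 14), (6, 17), (6, 22), (6, 25), (6, 30), (7, 0), (7, 2), (7, 5), (7, 7), (7, 8), (7, 10), (7, 13), (7, 15), (7, 16), (7, 18), (7, 21), (7, 23), (7, 24), (7, 26), (7, 29), (7, 31)]

Answer: 96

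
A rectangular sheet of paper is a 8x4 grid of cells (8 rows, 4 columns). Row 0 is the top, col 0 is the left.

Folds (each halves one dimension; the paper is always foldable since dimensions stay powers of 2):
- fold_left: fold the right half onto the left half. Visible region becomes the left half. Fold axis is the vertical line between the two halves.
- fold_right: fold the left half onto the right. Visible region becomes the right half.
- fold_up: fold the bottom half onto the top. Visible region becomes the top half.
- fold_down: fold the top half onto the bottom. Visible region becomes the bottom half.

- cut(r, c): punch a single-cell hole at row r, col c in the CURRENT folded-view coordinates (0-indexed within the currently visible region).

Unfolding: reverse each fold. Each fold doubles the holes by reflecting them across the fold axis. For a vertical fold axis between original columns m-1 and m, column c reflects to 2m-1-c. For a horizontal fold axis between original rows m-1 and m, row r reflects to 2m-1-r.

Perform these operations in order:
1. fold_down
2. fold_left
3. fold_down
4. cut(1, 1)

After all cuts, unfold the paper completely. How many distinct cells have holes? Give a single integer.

Answer: 8

Derivation:
Op 1 fold_down: fold axis h@4; visible region now rows[4,8) x cols[0,4) = 4x4
Op 2 fold_left: fold axis v@2; visible region now rows[4,8) x cols[0,2) = 4x2
Op 3 fold_down: fold axis h@6; visible region now rows[6,8) x cols[0,2) = 2x2
Op 4 cut(1, 1): punch at orig (7,1); cuts so far [(7, 1)]; region rows[6,8) x cols[0,2) = 2x2
Unfold 1 (reflect across h@6): 2 holes -> [(4, 1), (7, 1)]
Unfold 2 (reflect across v@2): 4 holes -> [(4, 1), (4, 2), (7, 1), (7, 2)]
Unfold 3 (reflect across h@4): 8 holes -> [(0, 1), (0, 2), (3, 1), (3, 2), (4, 1), (4, 2), (7, 1), (7, 2)]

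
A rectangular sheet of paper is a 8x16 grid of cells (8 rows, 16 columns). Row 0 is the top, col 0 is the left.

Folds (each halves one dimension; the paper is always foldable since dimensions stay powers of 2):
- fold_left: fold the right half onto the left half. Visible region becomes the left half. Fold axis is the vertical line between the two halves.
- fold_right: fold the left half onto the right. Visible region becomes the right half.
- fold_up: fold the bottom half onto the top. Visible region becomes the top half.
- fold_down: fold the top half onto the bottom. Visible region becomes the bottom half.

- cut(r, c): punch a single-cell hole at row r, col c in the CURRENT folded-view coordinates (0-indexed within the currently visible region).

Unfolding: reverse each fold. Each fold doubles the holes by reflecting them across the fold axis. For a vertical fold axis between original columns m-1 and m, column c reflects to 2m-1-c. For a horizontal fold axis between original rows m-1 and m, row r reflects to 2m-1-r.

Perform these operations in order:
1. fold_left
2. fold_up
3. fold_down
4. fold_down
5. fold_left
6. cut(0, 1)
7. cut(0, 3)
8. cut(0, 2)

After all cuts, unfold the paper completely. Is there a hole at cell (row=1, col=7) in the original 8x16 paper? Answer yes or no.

Answer: no

Derivation:
Op 1 fold_left: fold axis v@8; visible region now rows[0,8) x cols[0,8) = 8x8
Op 2 fold_up: fold axis h@4; visible region now rows[0,4) x cols[0,8) = 4x8
Op 3 fold_down: fold axis h@2; visible region now rows[2,4) x cols[0,8) = 2x8
Op 4 fold_down: fold axis h@3; visible region now rows[3,4) x cols[0,8) = 1x8
Op 5 fold_left: fold axis v@4; visible region now rows[3,4) x cols[0,4) = 1x4
Op 6 cut(0, 1): punch at orig (3,1); cuts so far [(3, 1)]; region rows[3,4) x cols[0,4) = 1x4
Op 7 cut(0, 3): punch at orig (3,3); cuts so far [(3, 1), (3, 3)]; region rows[3,4) x cols[0,4) = 1x4
Op 8 cut(0, 2): punch at orig (3,2); cuts so far [(3, 1), (3, 2), (3, 3)]; region rows[3,4) x cols[0,4) = 1x4
Unfold 1 (reflect across v@4): 6 holes -> [(3, 1), (3, 2), (3, 3), (3, 4), (3, 5), (3, 6)]
Unfold 2 (reflect across h@3): 12 holes -> [(2, 1), (2, 2), (2, 3), (2, 4), (2, 5), (2, 6), (3, 1), (3, 2), (3, 3), (3, 4), (3, 5), (3, 6)]
Unfold 3 (reflect across h@2): 24 holes -> [(0, 1), (0, 2), (0, 3), (0, 4), (0, 5), (0, 6), (1, 1), (1, 2), (1, 3), (1, 4), (1, 5), (1, 6), (2, 1), (2, 2), (2, 3), (2, 4), (2, 5), (2, 6), (3, 1), (3, 2), (3, 3), (3, 4), (3, 5), (3, 6)]
Unfold 4 (reflect across h@4): 48 holes -> [(0, 1), (0, 2), (0, 3), (0, 4), (0, 5), (0, 6), (1, 1), (1, 2), (1, 3), (1, 4), (1, 5), (1, 6), (2, 1), (2, 2), (2, 3), (2, 4), (2, 5), (2, 6), (3, 1), (3, 2), (3, 3), (3, 4), (3, 5), (3, 6), (4, 1), (4, 2), (4, 3), (4, 4), (4, 5), (4, 6), (5, 1), (5, 2), (5, 3), (5, 4), (5, 5), (5, 6), (6, 1), (6, 2), (6, 3), (6, 4), (6, 5), (6, 6), (7, 1), (7, 2), (7, 3), (7, 4), (7, 5), (7, 6)]
Unfold 5 (reflect across v@8): 96 holes -> [(0, 1), (0, 2), (0, 3), (0, 4), (0, 5), (0, 6), (0, 9), (0, 10), (0, 11), (0, 12), (0, 13), (0, 14), (1, 1), (1, 2), (1, 3), (1, 4), (1, 5), (1, 6), (1, 9), (1, 10), (1, 11), (1, 12), (1, 13), (1, 14), (2, 1), (2, 2), (2, 3), (2, 4), (2, 5), (2, 6), (2, 9), (2, 10), (2, 11), (2, 12), (2, 13), (2, 14), (3, 1), (3, 2), (3, 3), (3, 4), (3, 5), (3, 6), (3, 9), (3, 10), (3, 11), (3, 12), (3, 13), (3, 14), (4, 1), (4, 2), (4, 3), (4, 4), (4, 5), (4, 6), (4, 9), (4, 10), (4, 11), (4, 12), (4, 13), (4, 14), (5, 1), (5, 2), (5, 3), (5, 4), (5, 5), (5, 6), (5, 9), (5, 10), (5, 11), (5, 12), (5, 13), (5, 14), (6, 1), (6, 2), (6, 3), (6, 4), (6, 5), (6, 6), (6, 9), (6, 10), (6, 11), (6, 12), (6, 13), (6, 14), (7, 1), (7, 2), (7, 3), (7, 4), (7, 5), (7, 6), (7, 9), (7, 10), (7, 11), (7, 12), (7, 13), (7, 14)]
Holes: [(0, 1), (0, 2), (0, 3), (0, 4), (0, 5), (0, 6), (0, 9), (0, 10), (0, 11), (0, 12), (0, 13), (0, 14), (1, 1), (1, 2), (1, 3), (1, 4), (1, 5), (1, 6), (1, 9), (1, 10), (1, 11), (1, 12), (1, 13), (1, 14), (2, 1), (2, 2), (2, 3), (2, 4), (2, 5), (2, 6), (2, 9), (2, 10), (2, 11), (2, 12), (2, 13), (2, 14), (3, 1), (3, 2), (3, 3), (3, 4), (3, 5), (3, 6), (3, 9), (3, 10), (3, 11), (3, 12), (3, 13), (3, 14), (4, 1), (4, 2), (4, 3), (4, 4), (4, 5), (4, 6), (4, 9), (4, 10), (4, 11), (4, 12), (4, 13), (4, 14), (5, 1), (5, 2), (5, 3), (5, 4), (5, 5), (5, 6), (5, 9), (5, 10), (5, 11), (5, 12), (5, 13), (5, 14), (6, 1), (6, 2), (6, 3), (6, 4), (6, 5), (6, 6), (6, 9), (6, 10), (6, 11), (6, 12), (6, 13), (6, 14), (7, 1), (7, 2), (7, 3), (7, 4), (7, 5), (7, 6), (7, 9), (7, 10), (7, 11), (7, 12), (7, 13), (7, 14)]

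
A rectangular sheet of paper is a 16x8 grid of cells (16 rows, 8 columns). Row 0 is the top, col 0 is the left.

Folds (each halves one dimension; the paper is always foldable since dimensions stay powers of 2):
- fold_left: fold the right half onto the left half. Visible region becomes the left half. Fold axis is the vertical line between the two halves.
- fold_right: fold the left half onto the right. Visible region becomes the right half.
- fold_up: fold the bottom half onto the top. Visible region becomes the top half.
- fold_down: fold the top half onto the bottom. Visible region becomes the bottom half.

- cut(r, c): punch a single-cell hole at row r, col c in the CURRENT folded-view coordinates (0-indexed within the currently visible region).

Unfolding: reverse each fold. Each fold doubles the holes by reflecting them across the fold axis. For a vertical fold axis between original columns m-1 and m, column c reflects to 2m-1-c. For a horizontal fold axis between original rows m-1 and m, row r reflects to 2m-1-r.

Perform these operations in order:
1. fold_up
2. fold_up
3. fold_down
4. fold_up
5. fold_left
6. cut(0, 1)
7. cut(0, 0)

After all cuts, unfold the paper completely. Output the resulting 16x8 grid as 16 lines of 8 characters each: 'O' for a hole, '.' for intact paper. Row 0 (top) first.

Op 1 fold_up: fold axis h@8; visible region now rows[0,8) x cols[0,8) = 8x8
Op 2 fold_up: fold axis h@4; visible region now rows[0,4) x cols[0,8) = 4x8
Op 3 fold_down: fold axis h@2; visible region now rows[2,4) x cols[0,8) = 2x8
Op 4 fold_up: fold axis h@3; visible region now rows[2,3) x cols[0,8) = 1x8
Op 5 fold_left: fold axis v@4; visible region now rows[2,3) x cols[0,4) = 1x4
Op 6 cut(0, 1): punch at orig (2,1); cuts so far [(2, 1)]; region rows[2,3) x cols[0,4) = 1x4
Op 7 cut(0, 0): punch at orig (2,0); cuts so far [(2, 0), (2, 1)]; region rows[2,3) x cols[0,4) = 1x4
Unfold 1 (reflect across v@4): 4 holes -> [(2, 0), (2, 1), (2, 6), (2, 7)]
Unfold 2 (reflect across h@3): 8 holes -> [(2, 0), (2, 1), (2, 6), (2, 7), (3, 0), (3, 1), (3, 6), (3, 7)]
Unfold 3 (reflect across h@2): 16 holes -> [(0, 0), (0, 1), (0, 6), (0, 7), (1, 0), (1, 1), (1, 6), (1, 7), (2, 0), (2, 1), (2, 6), (2, 7), (3, 0), (3, 1), (3, 6), (3, 7)]
Unfold 4 (reflect across h@4): 32 holes -> [(0, 0), (0, 1), (0, 6), (0, 7), (1, 0), (1, 1), (1, 6), (1, 7), (2, 0), (2, 1), (2, 6), (2, 7), (3, 0), (3, 1), (3, 6), (3, 7), (4, 0), (4, 1), (4, 6), (4, 7), (5, 0), (5, 1), (5, 6), (5, 7), (6, 0), (6, 1), (6, 6), (6, 7), (7, 0), (7, 1), (7, 6), (7, 7)]
Unfold 5 (reflect across h@8): 64 holes -> [(0, 0), (0, 1), (0, 6), (0, 7), (1, 0), (1, 1), (1, 6), (1, 7), (2, 0), (2, 1), (2, 6), (2, 7), (3, 0), (3, 1), (3, 6), (3, 7), (4, 0), (4, 1), (4, 6), (4, 7), (5, 0), (5, 1), (5, 6), (5, 7), (6, 0), (6, 1), (6, 6), (6, 7), (7, 0), (7, 1), (7, 6), (7, 7), (8, 0), (8, 1), (8, 6), (8, 7), (9, 0), (9, 1), (9, 6), (9, 7), (10, 0), (10, 1), (10, 6), (10, 7), (11, 0), (11, 1), (11, 6), (11, 7), (12, 0), (12, 1), (12, 6), (12, 7), (13, 0), (13, 1), (13, 6), (13, 7), (14, 0), (14, 1), (14, 6), (14, 7), (15, 0), (15, 1), (15, 6), (15, 7)]

Answer: OO....OO
OO....OO
OO....OO
OO....OO
OO....OO
OO....OO
OO....OO
OO....OO
OO....OO
OO....OO
OO....OO
OO....OO
OO....OO
OO....OO
OO....OO
OO....OO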